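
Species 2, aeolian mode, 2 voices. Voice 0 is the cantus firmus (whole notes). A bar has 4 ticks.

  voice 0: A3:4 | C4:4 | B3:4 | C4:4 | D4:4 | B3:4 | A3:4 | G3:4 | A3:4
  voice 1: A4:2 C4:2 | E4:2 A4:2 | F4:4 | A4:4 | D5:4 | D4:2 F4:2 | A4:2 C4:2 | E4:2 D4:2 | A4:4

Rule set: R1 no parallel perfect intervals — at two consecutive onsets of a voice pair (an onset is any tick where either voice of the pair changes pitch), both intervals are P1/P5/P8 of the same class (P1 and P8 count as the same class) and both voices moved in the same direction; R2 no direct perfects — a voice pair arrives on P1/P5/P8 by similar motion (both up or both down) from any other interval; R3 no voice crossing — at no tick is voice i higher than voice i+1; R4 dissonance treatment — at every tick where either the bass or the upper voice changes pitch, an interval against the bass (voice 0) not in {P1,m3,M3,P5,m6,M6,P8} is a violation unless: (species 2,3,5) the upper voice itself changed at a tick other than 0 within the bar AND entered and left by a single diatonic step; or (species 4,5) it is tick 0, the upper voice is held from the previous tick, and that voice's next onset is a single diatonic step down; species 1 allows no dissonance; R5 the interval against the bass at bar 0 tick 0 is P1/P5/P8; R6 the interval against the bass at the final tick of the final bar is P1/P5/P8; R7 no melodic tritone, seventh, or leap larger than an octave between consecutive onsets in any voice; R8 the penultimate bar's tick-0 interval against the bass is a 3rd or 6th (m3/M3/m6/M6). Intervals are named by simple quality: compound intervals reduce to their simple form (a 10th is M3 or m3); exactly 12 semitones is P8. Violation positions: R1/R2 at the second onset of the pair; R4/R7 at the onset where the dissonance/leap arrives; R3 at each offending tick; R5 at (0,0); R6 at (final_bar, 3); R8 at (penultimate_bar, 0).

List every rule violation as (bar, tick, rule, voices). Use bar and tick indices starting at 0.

(2, 0, R4, (0, 1))
(4, 0, R2, (0, 1))
(5, 2, R4, (0, 1))
(8, 0, R2, (0, 1))

bar 0: v0=A3 v1=A4 downbeat P8
bar 1: v0=C4 v1=E4 downbeat M3
bar 2: v0=B3 v1=F4 downbeat TT
bar 3: v0=C4 v1=A4 downbeat M6
bar 4: v0=D4 v1=D5 downbeat P8
bar 5: v0=B3 v1=D4 downbeat m3
bar 6: v0=A3 v1=A4 downbeat P8
bar 7: v0=G3 v1=E4 downbeat M6
bar 8: v0=A3 v1=A4 downbeat P8
  -> R4 @ bar 2 tick 0 v(0, 1): B3/F4 TT untreated
  -> R2 @ bar 4 tick 0 v(0, 1): C4/A4 M6 -> D4/D5 P8 similar
  -> R4 @ bar 5 tick 2 v(0, 1): B3/F4 TT untreated
  -> R2 @ bar 8 tick 0 v(0, 1): G3/D4 P5 -> A3/A4 P8 similar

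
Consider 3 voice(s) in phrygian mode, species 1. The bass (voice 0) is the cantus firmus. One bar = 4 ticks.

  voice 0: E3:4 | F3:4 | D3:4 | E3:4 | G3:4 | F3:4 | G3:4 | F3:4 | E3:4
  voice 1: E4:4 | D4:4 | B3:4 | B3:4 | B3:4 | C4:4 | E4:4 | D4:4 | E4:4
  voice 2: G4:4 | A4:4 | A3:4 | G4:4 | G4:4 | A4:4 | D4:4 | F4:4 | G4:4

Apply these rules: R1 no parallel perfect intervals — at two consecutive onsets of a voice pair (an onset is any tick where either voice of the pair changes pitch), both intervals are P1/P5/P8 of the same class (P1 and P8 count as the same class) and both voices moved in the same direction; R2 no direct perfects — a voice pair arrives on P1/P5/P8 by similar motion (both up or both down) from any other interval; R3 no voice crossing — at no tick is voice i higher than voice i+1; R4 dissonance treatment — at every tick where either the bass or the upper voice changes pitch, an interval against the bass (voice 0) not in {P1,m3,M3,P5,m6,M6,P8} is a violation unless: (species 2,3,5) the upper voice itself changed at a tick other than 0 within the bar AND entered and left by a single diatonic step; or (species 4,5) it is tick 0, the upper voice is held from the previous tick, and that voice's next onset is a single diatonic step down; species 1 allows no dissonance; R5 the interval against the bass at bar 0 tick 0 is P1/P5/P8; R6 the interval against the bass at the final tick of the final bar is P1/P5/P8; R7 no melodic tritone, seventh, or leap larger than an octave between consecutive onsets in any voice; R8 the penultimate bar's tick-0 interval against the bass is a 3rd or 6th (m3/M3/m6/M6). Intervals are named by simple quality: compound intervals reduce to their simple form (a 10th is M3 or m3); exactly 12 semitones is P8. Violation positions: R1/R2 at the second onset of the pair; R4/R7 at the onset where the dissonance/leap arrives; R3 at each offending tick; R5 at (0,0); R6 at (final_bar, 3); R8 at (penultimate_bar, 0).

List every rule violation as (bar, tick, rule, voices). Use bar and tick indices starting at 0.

(0, 0, R5, (0, 2))
(2, 0, R2, (0, 2))
(2, 0, R3, (1, 2))
(2, 1, R3, (1, 2))
(2, 2, R3, (1, 2))
(2, 3, R3, (1, 2))
(3, 0, R7, (2,))
(6, 0, R3, (1, 2))
(6, 1, R3, (1, 2))
(6, 2, R3, (1, 2))
(6, 3, R3, (1, 2))
(7, 0, R8, (0, 2))
(8, 3, R6, (0, 2))

bar 0: v0=E3 v1=E4 v2=G4 downbeat m3
bar 1: v0=F3 v1=D4 v2=A4 downbeat M3
bar 2: v0=D3 v1=B3 v2=A3 downbeat P5
bar 3: v0=E3 v1=B3 v2=G4 downbeat m3
bar 4: v0=G3 v1=B3 v2=G4 downbeat P8
bar 5: v0=F3 v1=C4 v2=A4 downbeat M3
bar 6: v0=G3 v1=E4 v2=D4 downbeat P5
bar 7: v0=F3 v1=D4 v2=F4 downbeat P8
bar 8: v0=E3 v1=E4 v2=G4 downbeat m3
  -> R5 @ bar 0 tick 0 v(0, 2): opens on m3
  -> R2 @ bar 2 tick 0 v(0, 2): F3/A4 M3 -> D3/A3 P5 similar
  -> R3 @ bar 2 tick 0 v(1, 2): B3 above A3
  -> R3 @ bar 2 tick 1 v(1, 2): B3 above A3
  -> R3 @ bar 2 tick 2 v(1, 2): B3 above A3
  -> R3 @ bar 2 tick 3 v(1, 2): B3 above A3
  -> R7 @ bar 3 tick 0 v(2,): A3->G4 leap 10st
  -> R3 @ bar 6 tick 0 v(1, 2): E4 above D4
  -> R3 @ bar 6 tick 1 v(1, 2): E4 above D4
  -> R3 @ bar 6 tick 2 v(1, 2): E4 above D4
  -> R3 @ bar 6 tick 3 v(1, 2): E4 above D4
  -> R8 @ bar 7 tick 0 v(0, 2): penult P8 not 3rd/6th
  -> R6 @ bar 8 tick 3 v(0, 2): closes on m3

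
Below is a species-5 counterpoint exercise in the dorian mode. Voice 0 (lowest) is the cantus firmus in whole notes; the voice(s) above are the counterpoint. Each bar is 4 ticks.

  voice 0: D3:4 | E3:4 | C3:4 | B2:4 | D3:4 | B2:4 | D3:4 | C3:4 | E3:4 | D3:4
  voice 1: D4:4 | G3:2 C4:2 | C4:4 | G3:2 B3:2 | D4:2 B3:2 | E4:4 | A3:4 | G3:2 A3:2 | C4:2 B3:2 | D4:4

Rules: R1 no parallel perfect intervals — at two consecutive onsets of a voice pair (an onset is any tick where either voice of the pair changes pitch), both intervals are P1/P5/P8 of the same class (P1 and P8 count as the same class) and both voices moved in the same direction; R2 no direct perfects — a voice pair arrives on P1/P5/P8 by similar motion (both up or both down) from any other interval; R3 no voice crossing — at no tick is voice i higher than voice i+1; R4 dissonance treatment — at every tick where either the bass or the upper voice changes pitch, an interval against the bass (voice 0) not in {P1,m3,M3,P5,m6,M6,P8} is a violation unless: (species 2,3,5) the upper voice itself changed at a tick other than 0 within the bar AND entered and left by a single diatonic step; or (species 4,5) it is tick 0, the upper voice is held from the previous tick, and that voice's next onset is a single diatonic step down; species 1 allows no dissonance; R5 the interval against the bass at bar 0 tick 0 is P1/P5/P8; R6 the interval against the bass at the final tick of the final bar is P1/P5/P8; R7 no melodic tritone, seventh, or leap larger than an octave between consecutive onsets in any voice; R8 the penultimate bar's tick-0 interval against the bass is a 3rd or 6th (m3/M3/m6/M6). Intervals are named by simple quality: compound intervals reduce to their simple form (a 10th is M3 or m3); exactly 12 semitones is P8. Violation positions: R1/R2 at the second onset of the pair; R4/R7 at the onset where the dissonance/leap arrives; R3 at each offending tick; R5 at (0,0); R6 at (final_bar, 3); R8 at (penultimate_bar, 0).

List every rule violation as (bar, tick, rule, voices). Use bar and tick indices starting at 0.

(4, 0, R1, (0, 1))
(5, 0, R4, (0, 1))
(7, 0, R1, (0, 1))

bar 0: v0=D3 v1=D4 downbeat P8
bar 1: v0=E3 v1=G3 downbeat m3
bar 2: v0=C3 v1=C4 downbeat P8
bar 3: v0=B2 v1=G3 downbeat m6
bar 4: v0=D3 v1=D4 downbeat P8
bar 5: v0=B2 v1=E4 downbeat P4
bar 6: v0=D3 v1=A3 downbeat P5
bar 7: v0=C3 v1=G3 downbeat P5
bar 8: v0=E3 v1=C4 downbeat m6
bar 9: v0=D3 v1=D4 downbeat P8
  -> R1 @ bar 4 tick 0 v(0, 1): B2/B3 P8 -> D3/D4 P8 similar
  -> R4 @ bar 5 tick 0 v(0, 1): B2/E4 P4 untreated
  -> R1 @ bar 7 tick 0 v(0, 1): D3/A3 P5 -> C3/G3 P5 similar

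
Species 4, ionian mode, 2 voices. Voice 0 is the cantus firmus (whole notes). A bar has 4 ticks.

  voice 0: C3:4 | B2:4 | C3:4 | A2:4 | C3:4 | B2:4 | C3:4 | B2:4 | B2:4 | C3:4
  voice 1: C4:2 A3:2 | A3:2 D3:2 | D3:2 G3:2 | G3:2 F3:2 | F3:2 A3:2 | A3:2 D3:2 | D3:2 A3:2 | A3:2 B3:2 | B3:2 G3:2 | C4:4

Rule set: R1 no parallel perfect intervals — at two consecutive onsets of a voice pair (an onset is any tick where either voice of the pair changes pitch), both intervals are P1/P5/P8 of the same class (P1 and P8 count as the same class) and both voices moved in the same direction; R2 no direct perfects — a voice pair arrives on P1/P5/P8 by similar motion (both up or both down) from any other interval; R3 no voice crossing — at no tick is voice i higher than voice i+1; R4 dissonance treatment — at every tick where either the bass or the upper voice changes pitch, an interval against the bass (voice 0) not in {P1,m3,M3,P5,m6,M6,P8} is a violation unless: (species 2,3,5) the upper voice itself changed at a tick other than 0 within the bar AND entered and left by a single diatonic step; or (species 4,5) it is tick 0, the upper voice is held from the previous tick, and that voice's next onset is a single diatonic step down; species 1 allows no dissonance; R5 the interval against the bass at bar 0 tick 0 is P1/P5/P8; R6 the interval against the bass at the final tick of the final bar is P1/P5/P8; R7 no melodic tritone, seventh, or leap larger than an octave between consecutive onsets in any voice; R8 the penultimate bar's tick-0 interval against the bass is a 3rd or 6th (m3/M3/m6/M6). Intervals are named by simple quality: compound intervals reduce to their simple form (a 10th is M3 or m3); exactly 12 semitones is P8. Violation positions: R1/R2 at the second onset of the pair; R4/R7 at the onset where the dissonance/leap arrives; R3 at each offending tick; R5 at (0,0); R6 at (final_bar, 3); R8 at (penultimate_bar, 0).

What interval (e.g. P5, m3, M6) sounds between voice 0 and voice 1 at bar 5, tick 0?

m7

voice 0=B2 voice 1=A3 -> m7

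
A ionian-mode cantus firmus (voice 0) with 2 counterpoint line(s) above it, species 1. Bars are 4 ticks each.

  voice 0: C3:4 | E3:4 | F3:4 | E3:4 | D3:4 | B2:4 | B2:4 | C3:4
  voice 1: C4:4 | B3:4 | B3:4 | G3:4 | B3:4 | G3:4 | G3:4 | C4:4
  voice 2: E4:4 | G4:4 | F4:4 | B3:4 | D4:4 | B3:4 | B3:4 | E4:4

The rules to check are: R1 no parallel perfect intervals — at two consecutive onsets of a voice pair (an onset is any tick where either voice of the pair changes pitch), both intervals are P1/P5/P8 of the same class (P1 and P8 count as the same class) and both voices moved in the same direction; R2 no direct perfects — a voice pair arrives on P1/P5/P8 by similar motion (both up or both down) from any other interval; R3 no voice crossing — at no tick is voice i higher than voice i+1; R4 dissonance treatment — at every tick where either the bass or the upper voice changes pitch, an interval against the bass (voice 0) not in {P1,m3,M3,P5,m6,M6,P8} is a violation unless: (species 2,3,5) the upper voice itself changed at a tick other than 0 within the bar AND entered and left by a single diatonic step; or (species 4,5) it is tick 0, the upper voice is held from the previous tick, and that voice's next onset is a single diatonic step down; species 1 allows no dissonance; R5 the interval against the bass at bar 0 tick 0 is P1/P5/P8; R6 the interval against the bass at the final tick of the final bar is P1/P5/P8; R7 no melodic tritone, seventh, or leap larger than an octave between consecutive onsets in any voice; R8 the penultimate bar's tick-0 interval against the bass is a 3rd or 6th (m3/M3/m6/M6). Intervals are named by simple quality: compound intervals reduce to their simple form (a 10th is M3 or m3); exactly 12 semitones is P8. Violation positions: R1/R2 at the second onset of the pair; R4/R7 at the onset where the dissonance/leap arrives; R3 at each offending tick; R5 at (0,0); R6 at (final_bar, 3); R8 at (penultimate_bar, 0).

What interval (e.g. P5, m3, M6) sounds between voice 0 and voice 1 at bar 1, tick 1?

P5

voice 0=E3 voice 1=B3 -> P5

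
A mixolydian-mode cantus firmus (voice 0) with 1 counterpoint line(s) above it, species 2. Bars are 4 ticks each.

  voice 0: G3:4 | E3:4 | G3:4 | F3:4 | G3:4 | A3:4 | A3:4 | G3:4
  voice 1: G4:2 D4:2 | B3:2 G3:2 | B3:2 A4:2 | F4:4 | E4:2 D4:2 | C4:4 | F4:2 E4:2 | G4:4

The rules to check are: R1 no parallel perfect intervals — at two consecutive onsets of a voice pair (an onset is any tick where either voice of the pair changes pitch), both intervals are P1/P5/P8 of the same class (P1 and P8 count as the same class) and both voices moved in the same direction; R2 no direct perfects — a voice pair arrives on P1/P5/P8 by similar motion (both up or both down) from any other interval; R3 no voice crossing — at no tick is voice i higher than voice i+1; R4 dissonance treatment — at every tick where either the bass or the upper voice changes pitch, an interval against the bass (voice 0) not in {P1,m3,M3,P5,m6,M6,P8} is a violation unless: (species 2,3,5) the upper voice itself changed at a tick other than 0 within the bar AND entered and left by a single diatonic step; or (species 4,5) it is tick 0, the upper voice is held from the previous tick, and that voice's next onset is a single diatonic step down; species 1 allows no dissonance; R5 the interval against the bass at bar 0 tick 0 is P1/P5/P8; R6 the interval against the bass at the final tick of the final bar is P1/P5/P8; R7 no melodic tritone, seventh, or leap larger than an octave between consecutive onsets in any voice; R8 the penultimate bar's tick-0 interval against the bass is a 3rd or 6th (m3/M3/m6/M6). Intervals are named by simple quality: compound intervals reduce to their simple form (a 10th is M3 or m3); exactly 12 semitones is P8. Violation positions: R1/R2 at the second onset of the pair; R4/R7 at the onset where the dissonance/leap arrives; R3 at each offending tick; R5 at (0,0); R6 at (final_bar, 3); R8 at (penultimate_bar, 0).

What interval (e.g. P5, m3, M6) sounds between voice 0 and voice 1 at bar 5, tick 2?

m3

voice 0=A3 voice 1=C4 -> m3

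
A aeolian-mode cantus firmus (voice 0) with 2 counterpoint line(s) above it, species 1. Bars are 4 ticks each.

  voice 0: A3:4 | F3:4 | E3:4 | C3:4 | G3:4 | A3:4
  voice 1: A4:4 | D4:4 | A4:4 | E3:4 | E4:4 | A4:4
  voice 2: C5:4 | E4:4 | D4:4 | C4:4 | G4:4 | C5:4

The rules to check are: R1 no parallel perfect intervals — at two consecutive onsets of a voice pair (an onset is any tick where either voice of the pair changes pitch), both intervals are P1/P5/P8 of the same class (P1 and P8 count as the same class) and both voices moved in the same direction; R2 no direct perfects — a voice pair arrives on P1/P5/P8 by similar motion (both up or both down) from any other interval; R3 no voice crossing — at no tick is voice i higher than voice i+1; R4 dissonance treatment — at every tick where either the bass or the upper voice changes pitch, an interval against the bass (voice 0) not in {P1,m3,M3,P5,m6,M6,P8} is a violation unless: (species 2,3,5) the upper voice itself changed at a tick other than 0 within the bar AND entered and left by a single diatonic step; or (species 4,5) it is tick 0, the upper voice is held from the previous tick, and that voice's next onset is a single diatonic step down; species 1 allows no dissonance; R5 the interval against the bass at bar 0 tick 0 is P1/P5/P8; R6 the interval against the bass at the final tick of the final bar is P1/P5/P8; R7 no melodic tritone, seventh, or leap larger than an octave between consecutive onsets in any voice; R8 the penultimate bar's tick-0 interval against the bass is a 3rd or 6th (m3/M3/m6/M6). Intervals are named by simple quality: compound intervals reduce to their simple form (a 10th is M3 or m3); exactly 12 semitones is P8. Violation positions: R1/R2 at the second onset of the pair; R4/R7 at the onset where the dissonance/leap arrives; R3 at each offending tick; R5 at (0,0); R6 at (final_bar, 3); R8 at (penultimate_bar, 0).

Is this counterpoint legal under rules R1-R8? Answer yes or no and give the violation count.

bar 0: v0=A3 v1=A4 v2=C5 (m3)
bar 1: v0=F3 v1=D4 v2=E4 (M7)
bar 2: v0=E3 v1=A4 v2=D4 (m7)
bar 3: v0=C3 v1=E3 v2=C4 (P8)
bar 4: v0=G3 v1=E4 v2=G4 (P8)
bar 5: v0=A3 v1=A4 v2=C5 (m3)
  R5 @ bar0.0: opens on m3
  R4 @ bar1.0: F3/E4 M7 untreated
  R3 @ bar2.0: A4 above D4
  R4 @ bar2.0: E3/A4 P4 untreated
  R4 @ bar2.0: E3/D4 m7 untreated
  R3 @ bar2.1: A4 above D4
  R3 @ bar2.2: A4 above D4
  R3 @ bar2.3: A4 above D4
  R2 @ bar3.0: E3/D4 m7 -> C3/C4 P8 similar
  R7 @ bar3.0: A4->E3 leap 17st
  R1 @ bar4.0: C3/C4 P8 -> G3/G4 P8 similar
  R8 @ bar4.0: penult P8 not 3rd/6th
  R2 @ bar5.0: G3/E4 M6 -> A3/A4 P8 similar
  R6 @ bar5.3: closes on m3

No (14 violations)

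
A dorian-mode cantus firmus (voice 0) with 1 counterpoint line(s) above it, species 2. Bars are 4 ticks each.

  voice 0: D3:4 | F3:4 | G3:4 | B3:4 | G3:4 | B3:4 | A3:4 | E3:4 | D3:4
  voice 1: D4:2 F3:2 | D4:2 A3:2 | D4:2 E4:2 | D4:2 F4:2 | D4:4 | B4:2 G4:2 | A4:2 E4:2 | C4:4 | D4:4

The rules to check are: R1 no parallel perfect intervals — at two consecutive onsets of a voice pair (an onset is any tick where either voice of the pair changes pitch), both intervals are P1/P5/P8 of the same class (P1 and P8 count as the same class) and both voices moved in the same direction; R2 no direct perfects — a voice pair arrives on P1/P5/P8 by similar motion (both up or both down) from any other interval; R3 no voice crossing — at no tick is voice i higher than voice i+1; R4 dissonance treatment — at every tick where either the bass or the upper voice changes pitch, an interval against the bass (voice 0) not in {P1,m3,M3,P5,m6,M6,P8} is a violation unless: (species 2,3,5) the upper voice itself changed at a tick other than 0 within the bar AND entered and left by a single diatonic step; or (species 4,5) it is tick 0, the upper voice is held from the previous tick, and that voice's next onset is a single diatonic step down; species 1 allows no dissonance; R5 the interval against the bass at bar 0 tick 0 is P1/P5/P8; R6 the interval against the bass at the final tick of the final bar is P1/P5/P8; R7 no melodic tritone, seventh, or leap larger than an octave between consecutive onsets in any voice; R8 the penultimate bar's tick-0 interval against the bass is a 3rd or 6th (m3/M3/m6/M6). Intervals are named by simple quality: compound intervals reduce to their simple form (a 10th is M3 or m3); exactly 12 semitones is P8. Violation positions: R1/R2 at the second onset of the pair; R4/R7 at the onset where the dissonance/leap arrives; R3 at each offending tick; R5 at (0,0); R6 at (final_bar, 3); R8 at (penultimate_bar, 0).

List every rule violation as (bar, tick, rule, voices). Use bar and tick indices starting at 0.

bar 0: v0=D3 v1=D4 downbeat P8
bar 1: v0=F3 v1=D4 downbeat M6
bar 2: v0=G3 v1=D4 downbeat P5
bar 3: v0=B3 v1=D4 downbeat m3
bar 4: v0=G3 v1=D4 downbeat P5
bar 5: v0=B3 v1=B4 downbeat P8
bar 6: v0=A3 v1=A4 downbeat P8
bar 7: v0=E3 v1=C4 downbeat m6
bar 8: v0=D3 v1=D4 downbeat P8
  -> R2 @ bar 2 tick 0 v(0, 1): F3/A3 M3 -> G3/D4 P5 similar
  -> R4 @ bar 3 tick 2 v(0, 1): B3/F4 TT untreated
  -> R2 @ bar 4 tick 0 v(0, 1): B3/F4 TT -> G3/D4 P5 similar
  -> R2 @ bar 5 tick 0 v(0, 1): G3/D4 P5 -> B3/B4 P8 similar

(2, 0, R2, (0, 1))
(3, 2, R4, (0, 1))
(4, 0, R2, (0, 1))
(5, 0, R2, (0, 1))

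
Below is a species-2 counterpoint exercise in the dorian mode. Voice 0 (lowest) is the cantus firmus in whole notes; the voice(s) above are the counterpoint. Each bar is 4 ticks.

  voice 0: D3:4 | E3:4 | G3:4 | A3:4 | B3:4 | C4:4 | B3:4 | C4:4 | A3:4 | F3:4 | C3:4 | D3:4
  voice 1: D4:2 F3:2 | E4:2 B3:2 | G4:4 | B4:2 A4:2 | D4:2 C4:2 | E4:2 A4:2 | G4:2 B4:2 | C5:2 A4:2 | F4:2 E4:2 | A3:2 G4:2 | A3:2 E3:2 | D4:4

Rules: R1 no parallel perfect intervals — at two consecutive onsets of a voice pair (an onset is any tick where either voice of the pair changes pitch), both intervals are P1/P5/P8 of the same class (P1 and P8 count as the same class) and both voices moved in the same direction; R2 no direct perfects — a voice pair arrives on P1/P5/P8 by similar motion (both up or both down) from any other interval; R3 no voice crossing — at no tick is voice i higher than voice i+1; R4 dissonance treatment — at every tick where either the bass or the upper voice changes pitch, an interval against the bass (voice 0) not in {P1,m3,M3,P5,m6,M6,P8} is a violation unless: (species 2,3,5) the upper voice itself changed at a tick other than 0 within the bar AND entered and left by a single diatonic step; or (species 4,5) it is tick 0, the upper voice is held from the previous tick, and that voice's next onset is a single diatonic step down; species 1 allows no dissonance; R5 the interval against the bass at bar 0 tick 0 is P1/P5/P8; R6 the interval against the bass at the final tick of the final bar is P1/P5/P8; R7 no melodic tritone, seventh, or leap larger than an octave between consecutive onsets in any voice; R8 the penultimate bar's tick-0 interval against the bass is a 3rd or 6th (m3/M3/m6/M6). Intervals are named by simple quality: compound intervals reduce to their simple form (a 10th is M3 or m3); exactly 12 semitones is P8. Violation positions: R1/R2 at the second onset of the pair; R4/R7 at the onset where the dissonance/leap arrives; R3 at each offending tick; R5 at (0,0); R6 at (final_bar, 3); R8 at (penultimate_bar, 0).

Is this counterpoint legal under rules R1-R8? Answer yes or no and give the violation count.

bar 0: v0=D3 v1=D4 (P8)
bar 1: v0=E3 v1=E4 (P8)
bar 2: v0=G3 v1=G4 (P8)
bar 3: v0=A3 v1=B4 (M2)
bar 4: v0=B3 v1=D4 (m3)
bar 5: v0=C4 v1=E4 (M3)
bar 6: v0=B3 v1=G4 (m6)
bar 7: v0=C4 v1=C5 (P8)
bar 8: v0=A3 v1=F4 (m6)
bar 9: v0=F3 v1=A3 (M3)
bar 10: v0=C3 v1=A3 (M6)
bar 11: v0=D3 v1=D4 (P8)
  R2 @ bar1.0: D3/F3 m3 -> E3/E4 P8 similar
  R7 @ bar1.0: F3->E4 leap 11st
  R2 @ bar2.0: E3/B3 P5 -> G3/G4 P8 similar
  R4 @ bar3.0: A3/B4 M2 untreated
  R4 @ bar4.2: B3/C4 m2 untreated
  R1 @ bar7.0: B3/B4 P8 -> C4/C5 P8 similar
  R4 @ bar9.2: F3/G4 M2 untreated
  R7 @ bar9.2: A3->G4 leap 10st
  R7 @ bar10.0: G4->A3 leap 10st
  R2 @ bar11.0: C3/E3 M3 -> D3/D4 P8 similar
  R7 @ bar11.0: E3->D4 leap 10st

No (11 violations)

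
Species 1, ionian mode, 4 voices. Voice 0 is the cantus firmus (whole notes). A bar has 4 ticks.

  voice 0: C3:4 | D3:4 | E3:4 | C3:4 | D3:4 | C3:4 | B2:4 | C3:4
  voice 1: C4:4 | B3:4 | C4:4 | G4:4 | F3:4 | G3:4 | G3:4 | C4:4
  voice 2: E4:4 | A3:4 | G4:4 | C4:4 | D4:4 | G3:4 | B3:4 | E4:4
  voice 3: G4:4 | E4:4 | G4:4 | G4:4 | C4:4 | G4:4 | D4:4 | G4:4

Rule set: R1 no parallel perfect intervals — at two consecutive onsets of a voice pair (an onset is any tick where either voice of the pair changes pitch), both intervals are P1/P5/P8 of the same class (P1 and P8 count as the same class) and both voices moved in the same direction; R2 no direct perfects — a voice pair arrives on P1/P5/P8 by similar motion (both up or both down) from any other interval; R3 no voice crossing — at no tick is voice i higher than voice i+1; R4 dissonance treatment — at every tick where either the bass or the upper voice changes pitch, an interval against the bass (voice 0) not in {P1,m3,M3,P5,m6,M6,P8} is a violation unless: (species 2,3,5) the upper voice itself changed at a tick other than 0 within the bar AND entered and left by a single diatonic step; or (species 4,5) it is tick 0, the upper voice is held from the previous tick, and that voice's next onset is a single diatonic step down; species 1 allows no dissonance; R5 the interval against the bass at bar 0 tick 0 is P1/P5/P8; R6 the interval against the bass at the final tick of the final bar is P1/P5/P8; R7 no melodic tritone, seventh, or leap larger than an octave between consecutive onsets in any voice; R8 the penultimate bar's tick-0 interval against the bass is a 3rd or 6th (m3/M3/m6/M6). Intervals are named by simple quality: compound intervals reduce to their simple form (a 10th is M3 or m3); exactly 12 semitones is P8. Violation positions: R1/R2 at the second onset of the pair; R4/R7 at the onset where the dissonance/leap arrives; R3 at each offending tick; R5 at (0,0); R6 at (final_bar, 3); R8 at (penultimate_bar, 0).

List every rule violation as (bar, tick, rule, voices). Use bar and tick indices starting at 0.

(0, 0, R5, (0, 2))
(1, 0, R2, (2, 3))
(1, 0, R3, (1, 2))
(1, 0, R4, (0, 3))
(1, 1, R3, (1, 2))
(1, 2, R3, (1, 2))
(1, 3, R3, (1, 2))
(2, 0, R2, (1, 2))
(2, 0, R2, (1, 3))
(2, 0, R2, (2, 3))
(2, 0, R7, (2,))
(3, 0, R2, (0, 2))
(3, 0, R3, (1, 2))
(3, 1, R3, (1, 2))
(3, 2, R3, (1, 2))
(3, 3, R3, (1, 2))
(4, 0, R1, (0, 2))
(4, 0, R2, (1, 3))
(4, 0, R3, (2, 3))
(4, 0, R4, (0, 3))
(4, 0, R7, (1,))
(4, 1, R3, (2, 3))
(4, 2, R3, (2, 3))
(4, 3, R3, (2, 3))
(5, 0, R2, (0, 2))
(5, 0, R2, (1, 3))
(6, 0, R8, (0, 2))
(7, 0, R1, (1, 3))
(7, 0, R2, (0, 1))
(7, 0, R2, (0, 3))
(7, 3, R6, (0, 2))

bar 0: v0=C3 v1=C4 v2=E4 v3=G4 downbeat P5
bar 1: v0=D3 v1=B3 v2=A3 v3=E4 downbeat M2
bar 2: v0=E3 v1=C4 v2=G4 v3=G4 downbeat m3
bar 3: v0=C3 v1=G4 v2=C4 v3=G4 downbeat P5
bar 4: v0=D3 v1=F3 v2=D4 v3=C4 downbeat m7
bar 5: v0=C3 v1=G3 v2=G3 v3=G4 downbeat P5
bar 6: v0=B2 v1=G3 v2=B3 v3=D4 downbeat m3
bar 7: v0=C3 v1=C4 v2=E4 v3=G4 downbeat P5
  -> R5 @ bar 0 tick 0 v(0, 2): opens on M3
  -> R2 @ bar 1 tick 0 v(2, 3): E4/G4 m3 -> A3/E4 P5 similar
  -> R3 @ bar 1 tick 0 v(1, 2): B3 above A3
  -> R4 @ bar 1 tick 0 v(0, 3): D3/E4 M2 untreated
  -> R3 @ bar 1 tick 1 v(1, 2): B3 above A3
  -> R3 @ bar 1 tick 2 v(1, 2): B3 above A3
  -> R3 @ bar 1 tick 3 v(1, 2): B3 above A3
  -> R2 @ bar 2 tick 0 v(1, 2): B3/A3 M2 -> C4/G4 P5 similar
  -> R2 @ bar 2 tick 0 v(1, 3): B3/E4 P4 -> C4/G4 P5 similar
  -> R2 @ bar 2 tick 0 v(2, 3): A3/E4 P5 -> G4/G4 P1 similar
  -> R7 @ bar 2 tick 0 v(2,): A3->G4 leap 10st
  -> R2 @ bar 3 tick 0 v(0, 2): E3/G4 m3 -> C3/C4 P8 similar
  -> R3 @ bar 3 tick 0 v(1, 2): G4 above C4
  -> R3 @ bar 3 tick 1 v(1, 2): G4 above C4
  -> R3 @ bar 3 tick 2 v(1, 2): G4 above C4
  -> R3 @ bar 3 tick 3 v(1, 2): G4 above C4
  -> R1 @ bar 4 tick 0 v(0, 2): C3/C4 P8 -> D3/D4 P8 similar
  -> R2 @ bar 4 tick 0 v(1, 3): G4/G4 P1 -> F3/C4 P5 similar
  -> R3 @ bar 4 tick 0 v(2, 3): D4 above C4
  -> R4 @ bar 4 tick 0 v(0, 3): D3/C4 m7 untreated
  -> R7 @ bar 4 tick 0 v(1,): G4->F3 leap 14st
  -> R3 @ bar 4 tick 1 v(2, 3): D4 above C4
  -> R3 @ bar 4 tick 2 v(2, 3): D4 above C4
  -> R3 @ bar 4 tick 3 v(2, 3): D4 above C4
  -> R2 @ bar 5 tick 0 v(0, 2): D3/D4 P8 -> C3/G3 P5 similar
  -> R2 @ bar 5 tick 0 v(1, 3): F3/C4 P5 -> G3/G4 P8 similar
  -> R8 @ bar 6 tick 0 v(0, 2): penult P8 not 3rd/6th
  -> R1 @ bar 7 tick 0 v(1, 3): G3/D4 P5 -> C4/G4 P5 similar
  -> R2 @ bar 7 tick 0 v(0, 1): B2/G3 m6 -> C3/C4 P8 similar
  -> R2 @ bar 7 tick 0 v(0, 3): B2/D4 m3 -> C3/G4 P5 similar
  -> R6 @ bar 7 tick 3 v(0, 2): closes on M3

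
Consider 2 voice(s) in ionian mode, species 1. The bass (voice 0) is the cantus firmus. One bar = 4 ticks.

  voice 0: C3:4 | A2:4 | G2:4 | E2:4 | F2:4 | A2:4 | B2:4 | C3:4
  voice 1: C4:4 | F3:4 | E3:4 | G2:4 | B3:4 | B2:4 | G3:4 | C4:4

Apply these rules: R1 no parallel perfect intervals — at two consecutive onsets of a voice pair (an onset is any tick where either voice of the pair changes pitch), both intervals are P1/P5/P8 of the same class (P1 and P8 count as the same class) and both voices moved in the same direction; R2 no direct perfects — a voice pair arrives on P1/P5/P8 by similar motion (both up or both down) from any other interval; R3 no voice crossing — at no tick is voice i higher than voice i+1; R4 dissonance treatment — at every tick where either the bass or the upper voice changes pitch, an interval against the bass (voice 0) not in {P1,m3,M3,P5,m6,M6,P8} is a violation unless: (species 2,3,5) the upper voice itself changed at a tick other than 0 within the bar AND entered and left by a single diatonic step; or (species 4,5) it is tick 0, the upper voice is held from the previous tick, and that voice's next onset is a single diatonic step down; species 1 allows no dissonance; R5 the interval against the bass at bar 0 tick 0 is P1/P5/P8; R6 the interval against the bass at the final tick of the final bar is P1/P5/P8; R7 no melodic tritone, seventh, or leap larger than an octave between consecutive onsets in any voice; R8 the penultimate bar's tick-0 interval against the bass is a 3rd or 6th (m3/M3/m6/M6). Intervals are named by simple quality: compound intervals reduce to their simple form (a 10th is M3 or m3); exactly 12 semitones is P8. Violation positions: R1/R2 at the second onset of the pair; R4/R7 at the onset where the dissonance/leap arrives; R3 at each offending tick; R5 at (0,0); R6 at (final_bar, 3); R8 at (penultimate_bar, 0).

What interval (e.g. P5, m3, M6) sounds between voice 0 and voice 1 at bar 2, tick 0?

M6

voice 0=G2 voice 1=E3 -> M6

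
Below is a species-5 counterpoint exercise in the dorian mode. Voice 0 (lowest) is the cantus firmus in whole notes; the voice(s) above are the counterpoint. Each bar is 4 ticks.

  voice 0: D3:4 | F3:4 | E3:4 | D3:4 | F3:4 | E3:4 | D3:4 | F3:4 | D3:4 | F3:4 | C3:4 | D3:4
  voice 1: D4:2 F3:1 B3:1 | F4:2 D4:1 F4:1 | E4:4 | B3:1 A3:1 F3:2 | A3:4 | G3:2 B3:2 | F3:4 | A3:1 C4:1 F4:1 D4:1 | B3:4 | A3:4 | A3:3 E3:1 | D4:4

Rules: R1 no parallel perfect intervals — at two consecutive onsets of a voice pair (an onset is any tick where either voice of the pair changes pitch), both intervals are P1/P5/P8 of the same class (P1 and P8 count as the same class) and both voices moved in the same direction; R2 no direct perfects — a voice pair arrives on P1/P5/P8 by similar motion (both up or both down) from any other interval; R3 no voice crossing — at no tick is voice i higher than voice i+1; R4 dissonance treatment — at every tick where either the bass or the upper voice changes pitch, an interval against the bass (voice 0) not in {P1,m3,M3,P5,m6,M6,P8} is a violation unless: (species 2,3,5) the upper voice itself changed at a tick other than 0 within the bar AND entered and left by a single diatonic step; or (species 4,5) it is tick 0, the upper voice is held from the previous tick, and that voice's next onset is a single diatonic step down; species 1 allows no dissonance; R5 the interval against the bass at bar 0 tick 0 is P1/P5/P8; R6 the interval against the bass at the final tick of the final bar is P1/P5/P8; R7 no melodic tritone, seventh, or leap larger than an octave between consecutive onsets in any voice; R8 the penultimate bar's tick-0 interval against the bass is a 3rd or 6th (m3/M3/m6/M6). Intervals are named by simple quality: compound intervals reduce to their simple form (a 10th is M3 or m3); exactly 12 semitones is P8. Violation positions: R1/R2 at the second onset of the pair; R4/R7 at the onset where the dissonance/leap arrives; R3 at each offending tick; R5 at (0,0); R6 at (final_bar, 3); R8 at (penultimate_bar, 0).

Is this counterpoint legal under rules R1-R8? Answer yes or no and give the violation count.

bar 0: v0=D3 v1=D4 (P8)
bar 1: v0=F3 v1=F4 (P8)
bar 2: v0=E3 v1=E4 (P8)
bar 3: v0=D3 v1=B3 (M6)
bar 4: v0=F3 v1=A3 (M3)
bar 5: v0=E3 v1=G3 (m3)
bar 6: v0=D3 v1=F3 (m3)
bar 7: v0=F3 v1=A3 (M3)
bar 8: v0=D3 v1=B3 (M6)
bar 9: v0=F3 v1=A3 (M3)
bar 10: v0=C3 v1=A3 (M6)
bar 11: v0=D3 v1=D4 (P8)
  R7 @ bar0.3: F3->B3 leap 6st
  R2 @ bar1.0: D3/B3 M6 -> F3/F4 P8 similar
  R7 @ bar1.0: B3->F4 leap 6st
  R1 @ bar2.0: F3/F4 P8 -> E3/E4 P8 similar
  R7 @ bar6.0: B3->F3 leap 6st
  R2 @ bar11.0: C3/E3 M3 -> D3/D4 P8 similar
  R7 @ bar11.0: E3->D4 leap 10st

No (7 violations)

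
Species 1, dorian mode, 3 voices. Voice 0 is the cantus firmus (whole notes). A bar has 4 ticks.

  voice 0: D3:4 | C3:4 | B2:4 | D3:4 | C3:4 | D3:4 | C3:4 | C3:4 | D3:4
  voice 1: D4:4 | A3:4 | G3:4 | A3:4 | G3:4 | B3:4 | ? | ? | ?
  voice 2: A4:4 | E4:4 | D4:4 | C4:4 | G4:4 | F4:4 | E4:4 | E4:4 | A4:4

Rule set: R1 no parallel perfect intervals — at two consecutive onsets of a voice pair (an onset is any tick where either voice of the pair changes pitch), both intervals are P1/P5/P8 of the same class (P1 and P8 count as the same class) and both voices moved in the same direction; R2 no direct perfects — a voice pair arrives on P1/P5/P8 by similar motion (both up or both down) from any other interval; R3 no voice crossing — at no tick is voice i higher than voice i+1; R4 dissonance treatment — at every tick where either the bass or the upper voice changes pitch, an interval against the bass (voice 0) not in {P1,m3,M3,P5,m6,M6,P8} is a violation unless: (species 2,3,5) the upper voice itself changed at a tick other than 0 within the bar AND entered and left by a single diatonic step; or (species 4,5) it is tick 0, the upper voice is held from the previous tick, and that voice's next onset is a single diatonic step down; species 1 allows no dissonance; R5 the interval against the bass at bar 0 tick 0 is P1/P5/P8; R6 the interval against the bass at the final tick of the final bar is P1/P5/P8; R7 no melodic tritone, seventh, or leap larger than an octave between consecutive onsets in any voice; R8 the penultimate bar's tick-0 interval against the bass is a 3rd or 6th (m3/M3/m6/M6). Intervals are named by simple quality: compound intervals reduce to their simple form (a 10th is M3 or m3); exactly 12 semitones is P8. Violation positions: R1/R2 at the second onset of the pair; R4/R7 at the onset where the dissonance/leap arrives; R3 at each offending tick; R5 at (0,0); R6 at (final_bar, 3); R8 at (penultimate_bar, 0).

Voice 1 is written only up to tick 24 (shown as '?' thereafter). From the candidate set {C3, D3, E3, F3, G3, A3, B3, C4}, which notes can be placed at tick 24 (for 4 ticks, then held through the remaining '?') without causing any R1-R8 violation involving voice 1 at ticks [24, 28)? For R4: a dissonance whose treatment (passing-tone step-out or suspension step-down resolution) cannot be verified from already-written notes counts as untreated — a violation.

C3: violates R2,R7
D3: violates R4
E3: violates R2
F3: violates R4,R7
G3: violates R2
A3: violates R2
B3: violates R4
C4: legal

{C4}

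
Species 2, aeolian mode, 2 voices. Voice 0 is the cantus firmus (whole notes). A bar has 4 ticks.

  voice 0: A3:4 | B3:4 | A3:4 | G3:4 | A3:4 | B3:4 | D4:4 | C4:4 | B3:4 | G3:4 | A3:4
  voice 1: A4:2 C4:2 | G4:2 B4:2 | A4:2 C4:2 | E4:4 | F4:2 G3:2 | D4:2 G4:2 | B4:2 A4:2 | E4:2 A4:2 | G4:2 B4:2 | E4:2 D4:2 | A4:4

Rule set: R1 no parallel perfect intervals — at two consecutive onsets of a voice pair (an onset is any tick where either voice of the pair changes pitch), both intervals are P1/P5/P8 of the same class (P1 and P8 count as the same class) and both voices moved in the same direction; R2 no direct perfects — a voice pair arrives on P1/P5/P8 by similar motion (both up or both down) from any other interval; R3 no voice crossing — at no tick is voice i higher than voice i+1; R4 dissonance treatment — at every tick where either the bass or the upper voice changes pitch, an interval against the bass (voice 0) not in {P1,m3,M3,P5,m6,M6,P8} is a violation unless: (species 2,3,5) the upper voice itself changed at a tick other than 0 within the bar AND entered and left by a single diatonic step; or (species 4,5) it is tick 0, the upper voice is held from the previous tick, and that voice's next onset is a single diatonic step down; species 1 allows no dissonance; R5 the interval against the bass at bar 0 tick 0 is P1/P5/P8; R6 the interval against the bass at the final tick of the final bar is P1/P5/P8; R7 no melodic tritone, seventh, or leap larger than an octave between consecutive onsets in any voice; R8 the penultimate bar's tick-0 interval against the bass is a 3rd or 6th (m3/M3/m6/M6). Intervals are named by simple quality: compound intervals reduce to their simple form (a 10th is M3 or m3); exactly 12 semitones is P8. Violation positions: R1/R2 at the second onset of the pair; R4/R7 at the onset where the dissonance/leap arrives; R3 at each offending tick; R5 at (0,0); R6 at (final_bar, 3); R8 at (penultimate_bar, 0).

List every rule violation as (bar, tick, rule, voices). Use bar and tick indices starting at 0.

(2, 0, R1, (0, 1))
(4, 2, R3, (0, 1))
(4, 2, R4, (0, 1))
(4, 2, R7, (1,))
(4, 3, R3, (0, 1))
(10, 0, R2, (0, 1))

bar 0: v0=A3 v1=A4 downbeat P8
bar 1: v0=B3 v1=G4 downbeat m6
bar 2: v0=A3 v1=A4 downbeat P8
bar 3: v0=G3 v1=E4 downbeat M6
bar 4: v0=A3 v1=F4 downbeat m6
bar 5: v0=B3 v1=D4 downbeat m3
bar 6: v0=D4 v1=B4 downbeat M6
bar 7: v0=C4 v1=E4 downbeat M3
bar 8: v0=B3 v1=G4 downbeat m6
bar 9: v0=G3 v1=E4 downbeat M6
bar 10: v0=A3 v1=A4 downbeat P8
  -> R1 @ bar 2 tick 0 v(0, 1): B3/B4 P8 -> A3/A4 P8 similar
  -> R3 @ bar 4 tick 2 v(0, 1): A3 above G3
  -> R4 @ bar 4 tick 2 v(0, 1): A3/G3 M2 untreated
  -> R7 @ bar 4 tick 2 v(1,): F4->G3 leap 10st
  -> R3 @ bar 4 tick 3 v(0, 1): A3 above G3
  -> R2 @ bar 10 tick 0 v(0, 1): G3/D4 P5 -> A3/A4 P8 similar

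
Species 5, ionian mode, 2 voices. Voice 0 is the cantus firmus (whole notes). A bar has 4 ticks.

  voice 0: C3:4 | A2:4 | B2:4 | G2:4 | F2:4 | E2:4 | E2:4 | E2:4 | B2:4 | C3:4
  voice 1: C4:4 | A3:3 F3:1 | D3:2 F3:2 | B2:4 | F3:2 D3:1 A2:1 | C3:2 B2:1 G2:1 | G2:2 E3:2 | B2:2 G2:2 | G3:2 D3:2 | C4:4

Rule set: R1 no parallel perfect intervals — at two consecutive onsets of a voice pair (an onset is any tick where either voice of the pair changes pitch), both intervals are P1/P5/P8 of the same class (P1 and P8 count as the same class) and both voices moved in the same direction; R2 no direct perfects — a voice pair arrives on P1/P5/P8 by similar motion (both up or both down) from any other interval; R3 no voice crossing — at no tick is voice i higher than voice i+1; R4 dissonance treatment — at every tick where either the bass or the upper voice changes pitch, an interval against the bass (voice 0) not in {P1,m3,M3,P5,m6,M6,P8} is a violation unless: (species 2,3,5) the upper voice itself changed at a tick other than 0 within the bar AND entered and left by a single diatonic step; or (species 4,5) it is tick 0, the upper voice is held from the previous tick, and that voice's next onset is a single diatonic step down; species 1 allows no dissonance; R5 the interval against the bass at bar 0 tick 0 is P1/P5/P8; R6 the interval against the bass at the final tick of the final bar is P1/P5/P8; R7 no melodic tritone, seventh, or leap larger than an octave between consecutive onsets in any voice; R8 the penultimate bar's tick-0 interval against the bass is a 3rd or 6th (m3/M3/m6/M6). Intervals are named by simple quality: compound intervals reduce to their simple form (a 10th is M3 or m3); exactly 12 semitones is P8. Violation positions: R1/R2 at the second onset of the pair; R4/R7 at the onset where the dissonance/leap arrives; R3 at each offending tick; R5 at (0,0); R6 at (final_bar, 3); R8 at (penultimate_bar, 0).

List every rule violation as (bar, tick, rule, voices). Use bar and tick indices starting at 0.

bar 0: v0=C3 v1=C4 downbeat P8
bar 1: v0=A2 v1=A3 downbeat P8
bar 2: v0=B2 v1=D3 downbeat m3
bar 3: v0=G2 v1=B2 downbeat M3
bar 4: v0=F2 v1=F3 downbeat P8
bar 5: v0=E2 v1=C3 downbeat m6
bar 6: v0=E2 v1=G2 downbeat m3
bar 7: v0=E2 v1=B2 downbeat P5
bar 8: v0=B2 v1=G3 downbeat m6
bar 9: v0=C3 v1=C4 downbeat P8
  -> R1 @ bar 1 tick 0 v(0, 1): C3/C4 P8 -> A2/A3 P8 similar
  -> R4 @ bar 2 tick 2 v(0, 1): B2/F3 TT untreated
  -> R7 @ bar 3 tick 0 v(1,): F3->B2 leap 6st
  -> R7 @ bar 4 tick 0 v(1,): B2->F3 leap 6st
  -> R2 @ bar 9 tick 0 v(0, 1): B2/D3 m3 -> C3/C4 P8 similar
  -> R7 @ bar 9 tick 0 v(1,): D3->C4 leap 10st

(1, 0, R1, (0, 1))
(2, 2, R4, (0, 1))
(3, 0, R7, (1,))
(4, 0, R7, (1,))
(9, 0, R2, (0, 1))
(9, 0, R7, (1,))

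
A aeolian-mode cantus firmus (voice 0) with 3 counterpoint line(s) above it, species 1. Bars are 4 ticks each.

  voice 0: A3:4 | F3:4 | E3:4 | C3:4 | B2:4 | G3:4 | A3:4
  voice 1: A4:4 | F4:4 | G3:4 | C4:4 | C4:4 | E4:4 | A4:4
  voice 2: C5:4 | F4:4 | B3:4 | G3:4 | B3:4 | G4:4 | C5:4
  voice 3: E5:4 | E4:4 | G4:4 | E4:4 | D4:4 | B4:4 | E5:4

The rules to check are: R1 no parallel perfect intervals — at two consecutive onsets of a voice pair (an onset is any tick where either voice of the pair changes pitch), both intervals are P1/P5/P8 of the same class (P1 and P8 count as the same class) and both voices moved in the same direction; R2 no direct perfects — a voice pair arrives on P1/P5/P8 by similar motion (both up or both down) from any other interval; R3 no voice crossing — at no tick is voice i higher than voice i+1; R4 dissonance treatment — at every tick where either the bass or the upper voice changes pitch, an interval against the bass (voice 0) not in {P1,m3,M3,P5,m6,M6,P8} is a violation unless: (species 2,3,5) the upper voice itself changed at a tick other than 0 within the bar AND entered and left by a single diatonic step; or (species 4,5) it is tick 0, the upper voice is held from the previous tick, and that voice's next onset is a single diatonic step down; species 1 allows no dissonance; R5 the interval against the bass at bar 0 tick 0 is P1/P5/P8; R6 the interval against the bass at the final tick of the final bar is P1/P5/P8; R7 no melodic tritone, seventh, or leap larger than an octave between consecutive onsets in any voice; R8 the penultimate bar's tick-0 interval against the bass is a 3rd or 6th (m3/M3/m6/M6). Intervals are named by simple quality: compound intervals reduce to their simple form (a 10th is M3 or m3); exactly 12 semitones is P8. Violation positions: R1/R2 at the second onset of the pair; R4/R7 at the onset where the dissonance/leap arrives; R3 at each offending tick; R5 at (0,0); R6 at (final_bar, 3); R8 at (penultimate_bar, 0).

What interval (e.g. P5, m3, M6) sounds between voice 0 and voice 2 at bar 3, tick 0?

P5

voice 0=C3 voice 2=G3 -> P5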